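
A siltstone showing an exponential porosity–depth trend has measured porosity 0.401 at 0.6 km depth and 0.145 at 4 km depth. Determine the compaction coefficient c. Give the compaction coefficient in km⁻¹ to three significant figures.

0.299 km⁻¹

Athy: phi(Z) = phi₀ e^(−cZ) ⇒ phi₁/phi₂ = e^{c(Z₂−Z₁)} ⇒ c = ln(phi₁/phi₂)/(Z₂−Z₁)
c = ln(0.401/0.145) / (4 − 0.6) = ln(2.766) / 3.4 = 1.0172 / 3.4 = 0.2992 km⁻¹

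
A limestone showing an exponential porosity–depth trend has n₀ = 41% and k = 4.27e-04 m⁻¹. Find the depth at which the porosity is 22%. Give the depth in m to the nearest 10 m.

Working in km (1 km = 1000 m; k in km⁻¹ = k in m⁻¹ × 1000):
Invert Athy's law: Z = ln(n₀/n) / k
Z = ln(0.41/0.22) / 0.427 = ln(1.864) / 0.427 = 0.6225 / 0.427 = 1.458 km

1460 m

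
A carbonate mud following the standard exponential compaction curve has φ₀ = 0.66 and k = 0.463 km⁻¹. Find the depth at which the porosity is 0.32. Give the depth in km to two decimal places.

Invert Athy's law: z = ln(φ₀/φ) / k
z = ln(0.66/0.32) / 0.463 = ln(2.062) / 0.463 = 0.7239 / 0.463 = 1.564 km

1.56 km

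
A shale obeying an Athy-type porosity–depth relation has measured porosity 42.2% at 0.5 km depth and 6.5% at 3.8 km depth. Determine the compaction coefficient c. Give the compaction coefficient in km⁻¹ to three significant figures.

0.567 km⁻¹

Athy: φ(d) = φ₀ e^(−cd) ⇒ φ₁/φ₂ = e^{c(d₂−d₁)} ⇒ c = ln(φ₁/φ₂)/(d₂−d₁)
c = ln(0.422/0.065) / (3.8 − 0.5) = ln(6.492) / 3.3 = 1.8706 / 3.3 = 0.5669 km⁻¹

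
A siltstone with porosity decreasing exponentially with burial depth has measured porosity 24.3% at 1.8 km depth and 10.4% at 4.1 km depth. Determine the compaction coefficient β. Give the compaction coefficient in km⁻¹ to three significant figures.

Athy: phi(d) = phi₀ e^(−βd) ⇒ phi₁/phi₂ = e^{β(d₂−d₁)} ⇒ β = ln(phi₁/phi₂)/(d₂−d₁)
β = ln(0.243/0.104) / (4.1 − 1.8) = ln(2.337) / 2.3 = 0.8487 / 2.3 = 0.369 km⁻¹

0.369 km⁻¹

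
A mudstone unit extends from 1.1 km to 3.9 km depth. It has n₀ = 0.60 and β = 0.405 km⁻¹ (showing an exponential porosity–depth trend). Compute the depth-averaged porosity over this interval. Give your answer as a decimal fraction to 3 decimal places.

0.230

⟨n⟩ = (1/(Z₂−Z₁)) ∫ n₀ e^(−βZ) dZ = n₀·(e^(−β·Z₁) − e^(−β·Z₂)) / (β·(Z₂−Z₁))
e^(−0.405×1.1) = 0.6405; e^(−0.405×3.9) = 0.2061
⟨n⟩ = 0.6 × (0.6405 − 0.2061) / (0.405 × 2.8) = 0.6 × 0.3831 = 0.2299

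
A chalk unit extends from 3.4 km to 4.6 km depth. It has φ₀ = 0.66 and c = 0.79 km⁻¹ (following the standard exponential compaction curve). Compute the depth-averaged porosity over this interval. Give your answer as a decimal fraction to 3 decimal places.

0.029

⟨φ⟩ = (1/(Z₂−Z₁)) ∫ φ₀ e^(−cZ) dZ = φ₀·(e^(−c·Z₁) − e^(−c·Z₂)) / (c·(Z₂−Z₁))
e^(−0.79×3.4) = 0.0682; e^(−0.79×4.6) = 0.0264
⟨φ⟩ = 0.66 × (0.0682 − 0.0264) / (0.79 × 1.2) = 0.66 × 0.0440 = 0.0291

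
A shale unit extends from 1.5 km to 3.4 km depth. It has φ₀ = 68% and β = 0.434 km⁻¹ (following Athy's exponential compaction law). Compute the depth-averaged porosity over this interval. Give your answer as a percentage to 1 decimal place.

⟨φ⟩ = (1/(Z₂−Z₁)) ∫ φ₀ e^(−βZ) dZ = φ₀·(e^(−β·Z₁) − e^(−β·Z₂)) / (β·(Z₂−Z₁))
e^(−0.434×1.5) = 0.5215; e^(−0.434×3.4) = 0.2286
⟨φ⟩ = 0.68 × (0.5215 − 0.2286) / (0.434 × 1.9) = 0.68 × 0.3552 = 0.2415

24.2%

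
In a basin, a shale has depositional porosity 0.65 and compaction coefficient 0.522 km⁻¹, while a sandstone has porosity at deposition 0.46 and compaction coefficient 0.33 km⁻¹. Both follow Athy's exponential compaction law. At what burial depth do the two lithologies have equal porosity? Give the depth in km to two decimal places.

Set n₀ₐ e^(−cₐz) = n₀ᵦ e^(−cᵦz) ⇒ ln(n₀ₐ/n₀ᵦ) = (cₐ − cᵦ)·z
z = ln(0.65/0.46) / (0.522 − 0.33) = 0.3457 / 0.192 = 1.801 km

1.80 km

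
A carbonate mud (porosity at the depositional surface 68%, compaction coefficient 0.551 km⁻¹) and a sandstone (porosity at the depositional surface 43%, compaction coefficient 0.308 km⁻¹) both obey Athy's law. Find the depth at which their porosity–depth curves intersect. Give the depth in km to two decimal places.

Set phi₀ₐ e^(−kₐZ) = phi₀ᵦ e^(−kᵦZ) ⇒ ln(phi₀ₐ/phi₀ᵦ) = (kₐ − kᵦ)·Z
Z = ln(0.68/0.43) / (0.551 − 0.308) = 0.4583 / 0.243 = 1.886 km

1.89 km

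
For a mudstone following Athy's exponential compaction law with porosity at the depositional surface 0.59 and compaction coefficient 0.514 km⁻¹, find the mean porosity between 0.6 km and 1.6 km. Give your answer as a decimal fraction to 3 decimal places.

⟨phi⟩ = (1/(Z₂−Z₁)) ∫ phi₀ e^(−cZ) dZ = phi₀·(e^(−c·Z₁) − e^(−c·Z₂)) / (c·(Z₂−Z₁))
e^(−0.514×0.6) = 0.7346; e^(−0.514×1.6) = 0.4394
⟨phi⟩ = 0.59 × (0.7346 − 0.4394) / (0.514 × 1) = 0.59 × 0.5744 = 0.3389

0.339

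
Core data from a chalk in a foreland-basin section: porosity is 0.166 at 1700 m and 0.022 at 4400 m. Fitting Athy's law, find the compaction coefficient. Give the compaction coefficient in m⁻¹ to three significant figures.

0.000748 m⁻¹

Working in km (1 km = 1000 m; c in km⁻¹ = c in m⁻¹ × 1000):
Athy: n(z) = n₀ e^(−cz) ⇒ n₁/n₂ = e^{c(z₂−z₁)} ⇒ c = ln(n₁/n₂)/(z₂−z₁)
c = ln(0.166/0.022) / (4.4 − 1.7) = ln(7.545) / 2.7 = 2.0209 / 2.7 = 0.7485 km⁻¹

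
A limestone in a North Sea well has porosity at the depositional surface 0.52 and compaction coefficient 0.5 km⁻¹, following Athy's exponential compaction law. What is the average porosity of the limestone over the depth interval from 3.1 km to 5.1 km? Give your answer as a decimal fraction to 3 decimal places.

0.070

⟨n⟩ = (1/(d₂−d₁)) ∫ n₀ e^(−βd) dd = n₀·(e^(−β·d₁) − e^(−β·d₂)) / (β·(d₂−d₁))
e^(−0.5×3.1) = 0.2122; e^(−0.5×5.1) = 0.0781
⟨n⟩ = 0.52 × (0.2122 − 0.0781) / (0.5 × 2) = 0.52 × 0.1342 = 0.0698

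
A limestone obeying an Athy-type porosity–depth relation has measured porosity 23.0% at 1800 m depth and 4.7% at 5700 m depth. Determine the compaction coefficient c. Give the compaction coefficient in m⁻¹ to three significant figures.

0.000407 m⁻¹

Working in km (1 km = 1000 m; c in km⁻¹ = c in m⁻¹ × 1000):
Athy: n(z) = n₀ e^(−cz) ⇒ n₁/n₂ = e^{c(z₂−z₁)} ⇒ c = ln(n₁/n₂)/(z₂−z₁)
c = ln(0.23/0.047) / (5.7 − 1.8) = ln(4.894) / 3.9 = 1.5879 / 3.9 = 0.4072 km⁻¹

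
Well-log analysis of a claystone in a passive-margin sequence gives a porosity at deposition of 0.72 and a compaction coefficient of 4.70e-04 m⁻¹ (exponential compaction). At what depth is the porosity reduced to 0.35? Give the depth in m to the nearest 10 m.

1530 m

Working in km (1 km = 1000 m; c in km⁻¹ = c in m⁻¹ × 1000):
Invert Athy's law: z = ln(φ₀/φ) / c
z = ln(0.72/0.35) / 0.47 = ln(2.057) / 0.47 = 0.7213 / 0.47 = 1.535 km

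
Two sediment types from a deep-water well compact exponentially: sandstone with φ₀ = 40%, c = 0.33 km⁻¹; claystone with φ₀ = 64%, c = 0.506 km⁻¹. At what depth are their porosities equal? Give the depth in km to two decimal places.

Set φ₀ₐ e^(−cₐZ) = φ₀ᵦ e^(−cᵦZ) ⇒ ln(φ₀ₐ/φ₀ᵦ) = (cₐ − cᵦ)·Z
Z = ln(0.4/0.64) / (0.33 − 0.506) = -0.4700 / -0.176 = 2.670 km

2.67 km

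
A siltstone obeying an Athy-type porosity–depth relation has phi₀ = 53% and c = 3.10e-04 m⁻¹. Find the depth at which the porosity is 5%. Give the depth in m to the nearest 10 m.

7620 m

Working in km (1 km = 1000 m; c in km⁻¹ = c in m⁻¹ × 1000):
Invert Athy's law: Z = ln(phi₀/phi) / c
Z = ln(0.53/0.05) / 0.31 = ln(10.6) / 0.31 = 2.3609 / 0.31 = 7.616 km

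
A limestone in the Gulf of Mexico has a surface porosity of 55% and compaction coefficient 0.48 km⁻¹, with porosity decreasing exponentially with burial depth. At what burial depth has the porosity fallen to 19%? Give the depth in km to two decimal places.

Invert Athy's law: z = ln(φ₀/φ) / k
z = ln(0.55/0.19) / 0.48 = ln(2.895) / 0.48 = 1.0629 / 0.48 = 2.214 km

2.21 km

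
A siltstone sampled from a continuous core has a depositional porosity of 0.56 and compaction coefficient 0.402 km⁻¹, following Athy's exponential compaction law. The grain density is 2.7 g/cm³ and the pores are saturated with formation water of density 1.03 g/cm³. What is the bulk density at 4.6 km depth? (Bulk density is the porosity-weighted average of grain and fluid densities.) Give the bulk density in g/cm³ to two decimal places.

Porosity at depth: phi = 0.56·exp(−0.402×4.6) = 0.56×0.1574 = 0.0881
Bulk density: ρ_b = (1−phi)ρ_g + phi·ρ_f = 0.9119×2.7 + 0.0881×1.03
       = 2.462 + 0.091 = 2.553 g/cm³

2.55 g/cm³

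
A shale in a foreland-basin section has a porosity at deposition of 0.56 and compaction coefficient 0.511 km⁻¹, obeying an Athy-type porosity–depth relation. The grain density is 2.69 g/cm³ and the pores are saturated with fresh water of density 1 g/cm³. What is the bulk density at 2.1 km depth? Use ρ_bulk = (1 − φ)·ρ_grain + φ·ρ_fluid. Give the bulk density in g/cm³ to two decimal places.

Porosity at depth: n = 0.56·exp(−0.511×2.1) = 0.56×0.3419 = 0.1915
Bulk density: ρ_b = (1−n)ρ_g + n·ρ_f = 0.8085×2.69 + 0.1915×1
       = 2.175 + 0.191 = 2.366 g/cm³

2.37 g/cm³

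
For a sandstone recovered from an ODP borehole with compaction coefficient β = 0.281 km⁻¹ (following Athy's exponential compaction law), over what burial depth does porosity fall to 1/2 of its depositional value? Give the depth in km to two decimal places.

phi/phi₀ = 1/2 ⇒ exp(−β·Z) = 1/2 ⇒ Z = ln(2) / β
Z = 0.6931 / 0.281 = 2.467 km

2.47 km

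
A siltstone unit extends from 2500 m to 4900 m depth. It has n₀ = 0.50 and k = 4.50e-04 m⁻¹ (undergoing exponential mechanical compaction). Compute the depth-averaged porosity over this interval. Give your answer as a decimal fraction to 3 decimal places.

0.099

Working in km (1 km = 1000 m; k in km⁻¹ = k in m⁻¹ × 1000):
⟨n⟩ = (1/(z₂−z₁)) ∫ n₀ e^(−kz) dz = n₀·(e^(−k·z₁) − e^(−k·z₂)) / (k·(z₂−z₁))
e^(−0.45×2.5) = 0.3247; e^(−0.45×4.9) = 0.1103
⟨n⟩ = 0.5 × (0.3247 − 0.1103) / (0.45 × 2.4) = 0.5 × 0.1985 = 0.0993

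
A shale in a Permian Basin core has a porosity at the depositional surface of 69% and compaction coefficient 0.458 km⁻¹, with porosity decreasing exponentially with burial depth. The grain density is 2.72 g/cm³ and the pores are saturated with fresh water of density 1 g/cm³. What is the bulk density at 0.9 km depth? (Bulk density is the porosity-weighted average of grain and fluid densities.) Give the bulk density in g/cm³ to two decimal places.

1.93 g/cm³

Porosity at depth: phi = 0.69·exp(−0.458×0.9) = 0.69×0.6622 = 0.4569
Bulk density: ρ_b = (1−phi)ρ_g + phi·ρ_f = 0.5431×2.72 + 0.4569×1
       = 1.477 + 0.457 = 1.934 g/cm³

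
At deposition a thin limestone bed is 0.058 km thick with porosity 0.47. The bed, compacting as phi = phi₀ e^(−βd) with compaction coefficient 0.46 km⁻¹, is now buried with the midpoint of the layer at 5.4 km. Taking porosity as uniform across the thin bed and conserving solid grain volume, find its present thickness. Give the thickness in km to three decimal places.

0.032 km

Porosity at 5.4 km: phi = 0.47·exp(−0.46×5.4) = 0.0392
Solid-volume conservation: h(1−phi) = h₀(1−phi₀) ⇒ h = h₀·(1−phi₀)/(1−phi)
h = 0.058 × (1 − 0.47)/(1 − 0.0392) = 0.058 × 0.5516 = 0.0320 km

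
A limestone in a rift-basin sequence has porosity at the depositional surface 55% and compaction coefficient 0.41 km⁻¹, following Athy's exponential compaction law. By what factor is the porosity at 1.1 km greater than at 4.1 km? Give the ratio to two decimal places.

n(Z₁)/n(Z₂) = e^(−k·Z₁)/e^(−k·Z₂) = e^{k(Z₂−Z₁)}
= exp(0.41 × 3) = exp(1.23) = 3.4212

3.42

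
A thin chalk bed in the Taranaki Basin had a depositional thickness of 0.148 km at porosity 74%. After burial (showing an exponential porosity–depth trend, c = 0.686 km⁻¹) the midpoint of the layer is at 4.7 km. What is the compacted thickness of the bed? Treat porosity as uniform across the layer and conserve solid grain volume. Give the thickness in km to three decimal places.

0.040 km

Porosity at 4.7 km: phi = 0.74·exp(−0.686×4.7) = 0.0294
Solid-volume conservation: h(1−phi) = h₀(1−phi₀) ⇒ h = h₀·(1−phi₀)/(1−phi)
h = 0.148 × (1 − 0.74)/(1 − 0.0294) = 0.148 × 0.2679 = 0.0396 km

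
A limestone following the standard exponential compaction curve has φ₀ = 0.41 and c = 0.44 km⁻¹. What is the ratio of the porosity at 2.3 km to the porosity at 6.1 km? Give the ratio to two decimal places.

φ(z₁)/φ(z₂) = e^(−c·z₁)/e^(−c·z₂) = e^{c(z₂−z₁)}
= exp(0.44 × 3.8) = exp(1.672) = 5.3228

5.32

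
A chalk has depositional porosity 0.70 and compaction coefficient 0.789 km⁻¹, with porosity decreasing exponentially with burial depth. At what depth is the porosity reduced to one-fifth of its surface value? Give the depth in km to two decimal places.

2.04 km

φ/φ₀ = 1/5 ⇒ exp(−k·Z) = 1/5 ⇒ Z = ln(5) / k
Z = 1.6094 / 0.789 = 2.040 km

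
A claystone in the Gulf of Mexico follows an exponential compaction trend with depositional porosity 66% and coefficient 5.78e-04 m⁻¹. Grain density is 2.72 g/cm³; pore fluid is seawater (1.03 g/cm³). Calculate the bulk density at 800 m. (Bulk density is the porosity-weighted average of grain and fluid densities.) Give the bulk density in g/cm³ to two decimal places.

2.02 g/cm³

Working in km (1 km = 1000 m; c in km⁻¹ = c in m⁻¹ × 1000):
Porosity at depth: phi = 0.66·exp(−0.578×0.8) = 0.66×0.6298 = 0.4156
Bulk density: ρ_b = (1−phi)ρ_g + phi·ρ_f = 0.5844×2.72 + 0.4156×1.03
       = 1.589 + 0.428 = 2.018 g/cm³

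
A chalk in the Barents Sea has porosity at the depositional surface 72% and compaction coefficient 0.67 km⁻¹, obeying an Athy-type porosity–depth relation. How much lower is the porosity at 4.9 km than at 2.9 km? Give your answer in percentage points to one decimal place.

φ(2.9) = 0.72·e^(−0.67×2.9) = 0.1032
φ(4.9) = 0.72·e^(−0.67×4.9) = 0.0270
Δφ = 0.1032 − 0.0270 = 0.0761

7.6 percentage points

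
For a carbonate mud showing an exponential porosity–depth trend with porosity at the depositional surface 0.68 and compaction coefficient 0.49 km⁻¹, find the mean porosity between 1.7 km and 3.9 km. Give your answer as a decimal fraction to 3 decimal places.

0.181

⟨n⟩ = (1/(z₂−z₁)) ∫ n₀ e^(−kz) dz = n₀·(e^(−k·z₁) − e^(−k·z₂)) / (k·(z₂−z₁))
e^(−0.49×1.7) = 0.4347; e^(−0.49×3.9) = 0.1479
⟨n⟩ = 0.68 × (0.4347 − 0.1479) / (0.49 × 2.2) = 0.68 × 0.2661 = 0.1809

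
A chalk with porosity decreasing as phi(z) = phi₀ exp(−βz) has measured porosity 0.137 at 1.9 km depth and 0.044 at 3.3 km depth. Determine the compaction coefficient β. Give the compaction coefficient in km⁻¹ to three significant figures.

0.811 km⁻¹

Athy: phi(z) = phi₀ e^(−βz) ⇒ phi₁/phi₂ = e^{β(z₂−z₁)} ⇒ β = ln(phi₁/phi₂)/(z₂−z₁)
β = ln(0.137/0.044) / (3.3 − 1.9) = ln(3.114) / 1.4 = 1.1358 / 1.4 = 0.8113 km⁻¹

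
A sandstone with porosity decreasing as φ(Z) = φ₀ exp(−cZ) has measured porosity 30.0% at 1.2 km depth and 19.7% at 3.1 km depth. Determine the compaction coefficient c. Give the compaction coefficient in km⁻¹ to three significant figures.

0.221 km⁻¹

Athy: φ(Z) = φ₀ e^(−cZ) ⇒ φ₁/φ₂ = e^{c(Z₂−Z₁)} ⇒ c = ln(φ₁/φ₂)/(Z₂−Z₁)
c = ln(0.3/0.197) / (3.1 − 1.2) = ln(1.523) / 1.9 = 0.4206 / 1.9 = 0.2214 km⁻¹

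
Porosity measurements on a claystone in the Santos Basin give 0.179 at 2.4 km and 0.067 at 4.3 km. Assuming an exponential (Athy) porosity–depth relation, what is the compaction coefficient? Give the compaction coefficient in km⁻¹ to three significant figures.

0.517 km⁻¹

Athy: φ(Z) = φ₀ e^(−βZ) ⇒ φ₁/φ₂ = e^{β(Z₂−Z₁)} ⇒ β = ln(φ₁/φ₂)/(Z₂−Z₁)
β = ln(0.179/0.067) / (4.3 − 2.4) = ln(2.672) / 1.9 = 0.9827 / 1.9 = 0.5172 km⁻¹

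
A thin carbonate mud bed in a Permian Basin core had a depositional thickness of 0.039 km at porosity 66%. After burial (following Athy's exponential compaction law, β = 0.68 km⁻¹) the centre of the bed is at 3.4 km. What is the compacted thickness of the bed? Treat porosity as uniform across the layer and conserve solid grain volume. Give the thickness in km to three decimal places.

Porosity at 3.4 km: phi = 0.66·exp(−0.68×3.4) = 0.0654
Solid-volume conservation: h(1−phi) = h₀(1−phi₀) ⇒ h = h₀·(1−phi₀)/(1−phi)
h = 0.039 × (1 − 0.66)/(1 − 0.0654) = 0.039 × 0.3638 = 0.0142 km

0.014 km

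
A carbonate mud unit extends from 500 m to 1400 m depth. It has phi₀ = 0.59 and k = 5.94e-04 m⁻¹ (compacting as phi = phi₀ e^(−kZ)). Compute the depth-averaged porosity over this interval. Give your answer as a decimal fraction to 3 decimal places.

Working in km (1 km = 1000 m; k in km⁻¹ = k in m⁻¹ × 1000):
⟨phi⟩ = (1/(Z₂−Z₁)) ∫ phi₀ e^(−kZ) dZ = phi₀·(e^(−k·Z₁) − e^(−k·Z₂)) / (k·(Z₂−Z₁))
e^(−0.594×0.5) = 0.7430; e^(−0.594×1.4) = 0.4354
⟨phi⟩ = 0.59 × (0.7430 − 0.4354) / (0.594 × 0.9) = 0.59 × 0.5756 = 0.3396

0.340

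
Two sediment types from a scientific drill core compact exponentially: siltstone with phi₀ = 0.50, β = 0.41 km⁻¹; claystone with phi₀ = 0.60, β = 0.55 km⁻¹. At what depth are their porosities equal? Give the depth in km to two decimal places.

1.30 km

Set phi₀ₐ e^(−βₐZ) = phi₀ᵦ e^(−βᵦZ) ⇒ ln(phi₀ₐ/phi₀ᵦ) = (βₐ − βᵦ)·Z
Z = ln(0.5/0.6) / (0.41 − 0.55) = -0.1823 / -0.14 = 1.302 km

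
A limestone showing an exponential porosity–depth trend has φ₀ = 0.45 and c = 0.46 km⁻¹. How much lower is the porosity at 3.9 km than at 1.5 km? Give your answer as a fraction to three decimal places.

0.151

φ(1.5) = 0.45·e^(−0.46×1.5) = 0.2257
φ(3.9) = 0.45·e^(−0.46×3.9) = 0.0748
Δφ = 0.2257 − 0.0748 = 0.1509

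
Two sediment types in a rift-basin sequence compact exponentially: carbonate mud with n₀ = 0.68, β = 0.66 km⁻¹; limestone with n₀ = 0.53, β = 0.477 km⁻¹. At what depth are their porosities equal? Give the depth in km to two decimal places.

Set n₀ₐ e^(−βₐd) = n₀ᵦ e^(−βᵦd) ⇒ ln(n₀ₐ/n₀ᵦ) = (βₐ − βᵦ)·d
d = ln(0.68/0.53) / (0.66 − 0.477) = 0.2492 / 0.183 = 1.362 km

1.36 km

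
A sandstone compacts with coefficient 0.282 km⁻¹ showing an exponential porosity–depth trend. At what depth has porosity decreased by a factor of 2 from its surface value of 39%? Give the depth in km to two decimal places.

2.46 km

φ/φ₀ = 1/2 ⇒ exp(−β·z) = 1/2 ⇒ z = ln(2) / β
z = 0.6931 / 0.282 = 2.458 km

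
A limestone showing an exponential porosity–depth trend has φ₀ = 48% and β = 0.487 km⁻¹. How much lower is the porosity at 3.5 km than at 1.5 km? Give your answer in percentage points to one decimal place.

φ(1.5) = 0.48·e^(−0.487×1.5) = 0.2312
φ(3.5) = 0.48·e^(−0.487×3.5) = 0.0873
Δφ = 0.2312 − 0.0873 = 0.1439

14.4 percentage points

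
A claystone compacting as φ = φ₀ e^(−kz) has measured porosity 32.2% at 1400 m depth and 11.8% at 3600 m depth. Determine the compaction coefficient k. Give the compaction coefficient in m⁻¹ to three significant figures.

Working in km (1 km = 1000 m; k in km⁻¹ = k in m⁻¹ × 1000):
Athy: φ(z) = φ₀ e^(−kz) ⇒ φ₁/φ₂ = e^{k(z₂−z₁)} ⇒ k = ln(φ₁/φ₂)/(z₂−z₁)
k = ln(0.322/0.118) / (3.6 − 1.4) = ln(2.729) / 2.2 = 1.0039 / 2.2 = 0.4563 km⁻¹

0.000456 m⁻¹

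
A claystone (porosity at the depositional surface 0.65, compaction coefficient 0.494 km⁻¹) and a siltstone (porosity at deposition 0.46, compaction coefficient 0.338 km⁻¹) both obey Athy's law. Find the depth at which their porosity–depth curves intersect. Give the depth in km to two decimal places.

2.22 km

Set φ₀ₐ e^(−βₐd) = φ₀ᵦ e^(−βᵦd) ⇒ ln(φ₀ₐ/φ₀ᵦ) = (βₐ − βᵦ)·d
d = ln(0.65/0.46) / (0.494 − 0.338) = 0.3457 / 0.156 = 2.216 km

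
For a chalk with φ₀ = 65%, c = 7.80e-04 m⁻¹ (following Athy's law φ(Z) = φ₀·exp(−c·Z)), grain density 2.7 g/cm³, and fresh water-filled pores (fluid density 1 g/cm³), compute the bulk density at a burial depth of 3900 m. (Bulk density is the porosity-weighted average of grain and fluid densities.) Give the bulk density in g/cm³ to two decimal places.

2.65 g/cm³

Working in km (1 km = 1000 m; c in km⁻¹ = c in m⁻¹ × 1000):
Porosity at depth: φ = 0.65·exp(−0.78×3.9) = 0.65×0.0477 = 0.0310
Bulk density: ρ_b = (1−φ)ρ_g + φ·ρ_f = 0.9690×2.7 + 0.0310×1
       = 2.616 + 0.031 = 2.647 g/cm³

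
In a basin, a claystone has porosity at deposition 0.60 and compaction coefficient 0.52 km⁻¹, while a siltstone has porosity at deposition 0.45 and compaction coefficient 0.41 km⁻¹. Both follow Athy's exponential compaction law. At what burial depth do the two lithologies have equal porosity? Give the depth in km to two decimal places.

2.62 km

Set phi₀ₐ e^(−cₐZ) = phi₀ᵦ e^(−cᵦZ) ⇒ ln(phi₀ₐ/phi₀ᵦ) = (cₐ − cᵦ)·Z
Z = ln(0.6/0.45) / (0.52 − 0.41) = 0.2877 / 0.11 = 2.615 km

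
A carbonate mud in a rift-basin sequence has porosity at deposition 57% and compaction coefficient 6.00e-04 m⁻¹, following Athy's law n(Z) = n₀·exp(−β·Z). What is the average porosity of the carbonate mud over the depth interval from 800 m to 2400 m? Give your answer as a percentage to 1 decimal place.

22.7%

Working in km (1 km = 1000 m; β in km⁻¹ = β in m⁻¹ × 1000):
⟨n⟩ = (1/(Z₂−Z₁)) ∫ n₀ e^(−βZ) dZ = n₀·(e^(−β·Z₁) − e^(−β·Z₂)) / (β·(Z₂−Z₁))
e^(−0.6×0.8) = 0.6188; e^(−0.6×2.4) = 0.2369
⟨n⟩ = 0.57 × (0.6188 − 0.2369) / (0.6 × 1.6) = 0.57 × 0.3978 = 0.2267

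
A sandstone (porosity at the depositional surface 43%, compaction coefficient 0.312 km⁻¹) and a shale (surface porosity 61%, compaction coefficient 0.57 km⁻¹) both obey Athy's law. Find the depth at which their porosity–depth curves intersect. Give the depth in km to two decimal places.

Set n₀ₐ e^(−βₐd) = n₀ᵦ e^(−βᵦd) ⇒ ln(n₀ₐ/n₀ᵦ) = (βₐ − βᵦ)·d
d = ln(0.43/0.61) / (0.312 − 0.57) = -0.3497 / -0.258 = 1.355 km

1.36 km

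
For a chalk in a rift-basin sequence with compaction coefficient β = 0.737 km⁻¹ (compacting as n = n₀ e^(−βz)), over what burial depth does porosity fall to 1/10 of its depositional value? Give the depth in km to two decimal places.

n/n₀ = 1/10 ⇒ exp(−β·z) = 1/10 ⇒ z = ln(10) / β
z = 2.3026 / 0.737 = 3.124 km

3.12 km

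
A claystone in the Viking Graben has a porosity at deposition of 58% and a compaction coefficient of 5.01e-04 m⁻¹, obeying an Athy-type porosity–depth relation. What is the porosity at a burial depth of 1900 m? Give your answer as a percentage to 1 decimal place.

22.4%

Working in km (1 km = 1000 m; c in km⁻¹ = c in m⁻¹ × 1000):
n = n₀·exp(−c·d) = 0.58 × exp(−0.501 × 1.9) = 0.58 × exp(−0.9519)
  = 0.58 × 0.3860 = 0.2239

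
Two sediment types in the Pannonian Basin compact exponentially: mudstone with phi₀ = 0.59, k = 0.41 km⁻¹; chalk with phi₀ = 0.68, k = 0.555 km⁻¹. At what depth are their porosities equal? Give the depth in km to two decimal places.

0.98 km

Set phi₀ₐ e^(−kₐd) = phi₀ᵦ e^(−kᵦd) ⇒ ln(phi₀ₐ/phi₀ᵦ) = (kₐ − kᵦ)·d
d = ln(0.59/0.68) / (0.41 − 0.555) = -0.1420 / -0.145 = 0.979 km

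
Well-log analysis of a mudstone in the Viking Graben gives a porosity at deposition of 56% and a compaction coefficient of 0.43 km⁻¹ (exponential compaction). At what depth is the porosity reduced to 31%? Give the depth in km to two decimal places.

Invert Athy's law: d = ln(phi₀/phi) / k
d = ln(0.56/0.31) / 0.43 = ln(1.806) / 0.43 = 0.5914 / 0.43 = 1.375 km

1.38 km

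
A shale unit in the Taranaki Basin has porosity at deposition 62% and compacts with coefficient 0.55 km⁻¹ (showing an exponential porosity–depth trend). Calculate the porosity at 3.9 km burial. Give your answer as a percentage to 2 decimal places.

φ = φ₀·exp(−k·d) = 0.62 × exp(−0.55 × 3.9) = 0.62 × exp(−2.145)
  = 0.62 × 0.1171 = 0.0726

7.26%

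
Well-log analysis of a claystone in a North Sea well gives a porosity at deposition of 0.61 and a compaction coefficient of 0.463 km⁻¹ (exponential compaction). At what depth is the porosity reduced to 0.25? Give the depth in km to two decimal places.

Invert Athy's law: Z = ln(n₀/n) / c
Z = ln(0.61/0.25) / 0.463 = ln(2.44) / 0.463 = 0.8920 / 0.463 = 1.927 km

1.93 km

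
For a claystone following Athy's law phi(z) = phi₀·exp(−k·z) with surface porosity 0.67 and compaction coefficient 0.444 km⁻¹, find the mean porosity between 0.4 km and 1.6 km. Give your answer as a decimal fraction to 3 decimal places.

0.435

⟨phi⟩ = (1/(z₂−z₁)) ∫ phi₀ e^(−kz) dz = phi₀·(e^(−k·z₁) − e^(−k·z₂)) / (k·(z₂−z₁))
e^(−0.444×0.4) = 0.8373; e^(−0.444×1.6) = 0.4914
⟨phi⟩ = 0.67 × (0.8373 − 0.4914) / (0.444 × 1.2) = 0.67 × 0.6491 = 0.4349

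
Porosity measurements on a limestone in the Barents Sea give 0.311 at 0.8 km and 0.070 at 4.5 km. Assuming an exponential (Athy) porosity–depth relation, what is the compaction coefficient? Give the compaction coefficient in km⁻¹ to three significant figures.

0.403 km⁻¹

Athy: n(d) = n₀ e^(−cd) ⇒ n₁/n₂ = e^{c(d₂−d₁)} ⇒ c = ln(n₁/n₂)/(d₂−d₁)
c = ln(0.311/0.07) / (4.5 − 0.8) = ln(4.443) / 3.7 = 1.4913 / 3.7 = 0.4031 km⁻¹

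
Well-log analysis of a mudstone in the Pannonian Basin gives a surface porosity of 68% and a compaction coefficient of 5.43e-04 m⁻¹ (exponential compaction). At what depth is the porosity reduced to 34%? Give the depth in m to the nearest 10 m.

1280 m

Working in km (1 km = 1000 m; β in km⁻¹ = β in m⁻¹ × 1000):
Invert Athy's law: z = ln(n₀/n) / β
z = ln(0.68/0.34) / 0.543 = ln(2) / 0.543 = 0.6931 / 0.543 = 1.277 km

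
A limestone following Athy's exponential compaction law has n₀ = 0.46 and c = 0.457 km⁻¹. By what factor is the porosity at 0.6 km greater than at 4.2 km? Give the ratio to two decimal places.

5.18

n(z₁)/n(z₂) = e^(−c·z₁)/e^(−c·z₂) = e^{c(z₂−z₁)}
= exp(0.457 × 3.6) = exp(1.645) = 5.1820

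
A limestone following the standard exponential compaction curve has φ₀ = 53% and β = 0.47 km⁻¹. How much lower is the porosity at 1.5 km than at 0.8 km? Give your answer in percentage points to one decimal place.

10.2 percentage points

φ(0.8) = 0.53·e^(−0.47×0.8) = 0.3639
φ(1.5) = 0.53·e^(−0.47×1.5) = 0.2619
Δφ = 0.3639 − 0.2619 = 0.1020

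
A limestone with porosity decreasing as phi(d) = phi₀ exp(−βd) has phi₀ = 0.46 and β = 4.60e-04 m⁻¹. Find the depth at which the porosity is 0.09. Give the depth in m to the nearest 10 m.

3550 m

Working in km (1 km = 1000 m; β in km⁻¹ = β in m⁻¹ × 1000):
Invert Athy's law: d = ln(phi₀/phi) / β
d = ln(0.46/0.09) / 0.46 = ln(5.111) / 0.46 = 1.6314 / 0.46 = 3.547 km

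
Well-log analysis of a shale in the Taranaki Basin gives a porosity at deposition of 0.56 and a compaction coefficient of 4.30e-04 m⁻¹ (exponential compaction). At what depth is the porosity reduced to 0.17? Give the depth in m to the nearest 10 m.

Working in km (1 km = 1000 m; c in km⁻¹ = c in m⁻¹ × 1000):
Invert Athy's law: d = ln(φ₀/φ) / c
d = ln(0.56/0.17) / 0.43 = ln(3.294) / 0.43 = 1.1921 / 0.43 = 2.772 km

2770 m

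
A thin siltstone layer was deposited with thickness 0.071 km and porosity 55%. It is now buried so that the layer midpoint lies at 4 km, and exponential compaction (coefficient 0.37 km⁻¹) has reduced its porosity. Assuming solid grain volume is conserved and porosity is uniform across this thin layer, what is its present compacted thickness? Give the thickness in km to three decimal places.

0.037 km

Porosity at 4 km: φ = 0.55·exp(−0.37×4) = 0.1252
Solid-volume conservation: h(1−φ) = h₀(1−φ₀) ⇒ h = h₀·(1−φ₀)/(1−φ)
h = 0.071 × (1 − 0.55)/(1 − 0.1252) = 0.071 × 0.5144 = 0.0365 km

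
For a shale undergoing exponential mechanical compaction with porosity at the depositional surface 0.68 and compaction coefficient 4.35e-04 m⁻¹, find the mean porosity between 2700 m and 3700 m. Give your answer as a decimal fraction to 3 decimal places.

0.170

Working in km (1 km = 1000 m; β in km⁻¹ = β in m⁻¹ × 1000):
⟨φ⟩ = (1/(d₂−d₁)) ∫ φ₀ e^(−βd) dd = φ₀·(e^(−β·d₁) − e^(−β·d₂)) / (β·(d₂−d₁))
e^(−0.435×2.7) = 0.3090; e^(−0.435×3.7) = 0.2000
⟨φ⟩ = 0.68 × (0.3090 − 0.2000) / (0.435 × 1) = 0.68 × 0.2505 = 0.1704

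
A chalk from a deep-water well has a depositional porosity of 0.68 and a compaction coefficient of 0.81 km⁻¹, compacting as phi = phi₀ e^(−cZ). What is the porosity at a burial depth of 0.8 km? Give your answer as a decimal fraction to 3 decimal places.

phi = phi₀·exp(−c·Z) = 0.68 × exp(−0.81 × 0.8) = 0.68 × exp(−0.648)
  = 0.68 × 0.5231 = 0.3557

0.356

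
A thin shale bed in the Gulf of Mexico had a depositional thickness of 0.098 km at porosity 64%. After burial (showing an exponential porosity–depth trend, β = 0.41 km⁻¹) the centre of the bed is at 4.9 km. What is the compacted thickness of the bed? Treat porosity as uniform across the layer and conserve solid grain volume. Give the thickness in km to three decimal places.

0.039 km

Porosity at 4.9 km: n = 0.64·exp(−0.41×4.9) = 0.0858
Solid-volume conservation: h(1−n) = h₀(1−n₀) ⇒ h = h₀·(1−n₀)/(1−n)
h = 0.098 × (1 − 0.64)/(1 − 0.0858) = 0.098 × 0.3938 = 0.0386 km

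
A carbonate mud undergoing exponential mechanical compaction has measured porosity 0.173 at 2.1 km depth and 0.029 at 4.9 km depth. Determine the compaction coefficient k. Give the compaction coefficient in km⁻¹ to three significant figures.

0.638 km⁻¹

Athy: phi(z) = phi₀ e^(−kz) ⇒ phi₁/phi₂ = e^{k(z₂−z₁)} ⇒ k = ln(phi₁/phi₂)/(z₂−z₁)
k = ln(0.173/0.029) / (4.9 − 2.1) = ln(5.966) / 2.8 = 1.7860 / 2.8 = 0.6379 km⁻¹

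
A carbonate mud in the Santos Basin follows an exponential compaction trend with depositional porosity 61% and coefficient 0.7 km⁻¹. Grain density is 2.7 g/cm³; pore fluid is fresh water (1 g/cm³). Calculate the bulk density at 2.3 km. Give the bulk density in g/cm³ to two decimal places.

Porosity at depth: φ = 0.61·exp(−0.7×2.3) = 0.61×0.1999 = 0.1219
Bulk density: ρ_b = (1−φ)ρ_g + φ·ρ_f = 0.8781×2.7 + 0.1219×1
       = 2.371 + 0.122 = 2.493 g/cm³

2.49 g/cm³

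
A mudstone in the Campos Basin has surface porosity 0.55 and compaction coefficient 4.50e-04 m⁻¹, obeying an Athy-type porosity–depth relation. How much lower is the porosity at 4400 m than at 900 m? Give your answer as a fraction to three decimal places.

0.291

Working in km (1 km = 1000 m; β in km⁻¹ = β in m⁻¹ × 1000):
φ(0.9) = 0.55·e^(−0.45×0.9) = 0.3668
φ(4.4) = 0.55·e^(−0.45×4.4) = 0.0759
Δφ = 0.3668 − 0.0759 = 0.2909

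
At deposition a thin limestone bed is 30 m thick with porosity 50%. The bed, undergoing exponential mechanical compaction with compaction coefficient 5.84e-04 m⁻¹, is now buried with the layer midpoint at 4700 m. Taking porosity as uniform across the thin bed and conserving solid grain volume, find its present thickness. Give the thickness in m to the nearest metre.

Working in km (1 km = 1000 m; c in km⁻¹ = c in m⁻¹ × 1000):
Porosity at 4.7 km: phi = 0.5·exp(−0.584×4.7) = 0.0321
Solid-volume conservation: h(1−phi) = h₀(1−phi₀) ⇒ h = h₀·(1−phi₀)/(1−phi)
h = 0.03 × (1 − 0.5)/(1 − 0.0321) = 0.03 × 0.5166 = 0.0155 km

15 m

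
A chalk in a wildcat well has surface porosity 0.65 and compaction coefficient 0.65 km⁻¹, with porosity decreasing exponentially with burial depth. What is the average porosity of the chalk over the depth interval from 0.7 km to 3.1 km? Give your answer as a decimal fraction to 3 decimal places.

0.209

⟨φ⟩ = (1/(d₂−d₁)) ∫ φ₀ e^(−cd) dd = φ₀·(e^(−c·d₁) − e^(−c·d₂)) / (c·(d₂−d₁))
e^(−0.65×0.7) = 0.6344; e^(−0.65×3.1) = 0.1333
⟨φ⟩ = 0.65 × (0.6344 − 0.1333) / (0.65 × 2.4) = 0.65 × 0.3212 = 0.2088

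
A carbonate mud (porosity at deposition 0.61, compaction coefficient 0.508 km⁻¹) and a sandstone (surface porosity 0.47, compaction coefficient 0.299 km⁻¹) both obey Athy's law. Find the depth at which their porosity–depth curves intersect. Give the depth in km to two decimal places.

Set phi₀ₐ e^(−cₐZ) = phi₀ᵦ e^(−cᵦZ) ⇒ ln(phi₀ₐ/phi₀ᵦ) = (cₐ − cᵦ)·Z
Z = ln(0.61/0.47) / (0.508 − 0.299) = 0.2607 / 0.209 = 1.247 km

1.25 km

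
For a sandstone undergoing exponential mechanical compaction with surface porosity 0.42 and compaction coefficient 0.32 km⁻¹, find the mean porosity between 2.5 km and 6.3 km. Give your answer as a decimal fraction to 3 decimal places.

0.109

⟨n⟩ = (1/(d₂−d₁)) ∫ n₀ e^(−cd) dd = n₀·(e^(−c·d₁) − e^(−c·d₂)) / (c·(d₂−d₁))
e^(−0.32×2.5) = 0.4493; e^(−0.32×6.3) = 0.1332
⟨n⟩ = 0.42 × (0.4493 − 0.1332) / (0.32 × 3.8) = 0.42 × 0.2600 = 0.1092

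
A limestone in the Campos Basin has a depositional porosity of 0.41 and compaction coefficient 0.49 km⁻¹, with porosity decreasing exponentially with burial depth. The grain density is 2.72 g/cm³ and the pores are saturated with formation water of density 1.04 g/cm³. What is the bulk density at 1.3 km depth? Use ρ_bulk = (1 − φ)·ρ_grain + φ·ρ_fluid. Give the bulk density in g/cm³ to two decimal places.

2.36 g/cm³

Porosity at depth: phi = 0.41·exp(−0.49×1.3) = 0.41×0.5289 = 0.2168
Bulk density: ρ_b = (1−phi)ρ_g + phi·ρ_f = 0.7832×2.72 + 0.2168×1.04
       = 2.130 + 0.226 = 2.356 g/cm³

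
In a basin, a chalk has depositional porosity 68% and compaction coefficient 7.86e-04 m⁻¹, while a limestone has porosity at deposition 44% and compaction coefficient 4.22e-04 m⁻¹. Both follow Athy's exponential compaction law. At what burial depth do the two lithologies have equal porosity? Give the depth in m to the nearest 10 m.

Working in km (1 km = 1000 m; β in km⁻¹ = β in m⁻¹ × 1000):
Set φ₀ₐ e^(−βₐz) = φ₀ᵦ e^(−βᵦz) ⇒ ln(φ₀ₐ/φ₀ᵦ) = (βₐ − βᵦ)·z
z = ln(0.68/0.44) / (0.786 − 0.422) = 0.4353 / 0.364 = 1.196 km

1200 m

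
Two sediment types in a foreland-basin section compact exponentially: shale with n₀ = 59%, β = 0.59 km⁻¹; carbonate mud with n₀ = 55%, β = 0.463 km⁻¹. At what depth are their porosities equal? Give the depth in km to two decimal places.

0.55 km

Set n₀ₐ e^(−βₐz) = n₀ᵦ e^(−βᵦz) ⇒ ln(n₀ₐ/n₀ᵦ) = (βₐ − βᵦ)·z
z = ln(0.59/0.55) / (0.59 − 0.463) = 0.0702 / 0.127 = 0.553 km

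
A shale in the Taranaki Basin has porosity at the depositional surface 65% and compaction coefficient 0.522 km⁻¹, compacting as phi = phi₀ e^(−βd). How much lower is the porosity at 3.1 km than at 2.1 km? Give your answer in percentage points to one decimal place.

phi(2.1) = 0.65·e^(−0.522×2.1) = 0.2172
phi(3.1) = 0.65·e^(−0.522×3.1) = 0.1289
Δphi = 0.2172 − 0.1289 = 0.0883

8.8 percentage points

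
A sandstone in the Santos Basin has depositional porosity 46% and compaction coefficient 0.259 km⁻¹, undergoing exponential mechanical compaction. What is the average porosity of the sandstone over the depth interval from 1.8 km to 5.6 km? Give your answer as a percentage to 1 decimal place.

18.4%

⟨n⟩ = (1/(Z₂−Z₁)) ∫ n₀ e^(−βZ) dZ = n₀·(e^(−β·Z₁) − e^(−β·Z₂)) / (β·(Z₂−Z₁))
e^(−0.259×1.8) = 0.6274; e^(−0.259×5.6) = 0.2345
⟨n⟩ = 0.46 × (0.6274 − 0.2345) / (0.259 × 3.8) = 0.46 × 0.3992 = 0.1836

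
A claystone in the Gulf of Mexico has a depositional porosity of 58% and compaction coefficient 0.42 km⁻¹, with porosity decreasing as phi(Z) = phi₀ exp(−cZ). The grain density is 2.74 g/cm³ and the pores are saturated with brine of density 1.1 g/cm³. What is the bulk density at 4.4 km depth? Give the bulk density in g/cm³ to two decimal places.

Porosity at depth: phi = 0.58·exp(−0.42×4.4) = 0.58×0.1576 = 0.0914
Bulk density: ρ_b = (1−phi)ρ_g + phi·ρ_f = 0.9086×2.74 + 0.0914×1.1
       = 2.490 + 0.101 = 2.590 g/cm³

2.59 g/cm³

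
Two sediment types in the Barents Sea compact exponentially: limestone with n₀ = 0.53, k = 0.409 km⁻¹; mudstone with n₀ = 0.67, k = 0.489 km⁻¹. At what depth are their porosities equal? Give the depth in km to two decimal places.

2.93 km

Set n₀ₐ e^(−kₐZ) = n₀ᵦ e^(−kᵦZ) ⇒ ln(n₀ₐ/n₀ᵦ) = (kₐ − kᵦ)·Z
Z = ln(0.53/0.67) / (0.409 − 0.489) = -0.2344 / -0.08 = 2.930 km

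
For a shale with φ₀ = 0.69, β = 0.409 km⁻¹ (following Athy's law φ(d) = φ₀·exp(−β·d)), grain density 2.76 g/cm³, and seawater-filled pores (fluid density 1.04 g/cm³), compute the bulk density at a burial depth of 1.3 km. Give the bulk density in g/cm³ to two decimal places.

Porosity at depth: φ = 0.69·exp(−0.409×1.3) = 0.69×0.5876 = 0.4054
Bulk density: ρ_b = (1−φ)ρ_g + φ·ρ_f = 0.5946×2.76 + 0.4054×1.04
       = 1.641 + 0.422 = 2.063 g/cm³

2.06 g/cm³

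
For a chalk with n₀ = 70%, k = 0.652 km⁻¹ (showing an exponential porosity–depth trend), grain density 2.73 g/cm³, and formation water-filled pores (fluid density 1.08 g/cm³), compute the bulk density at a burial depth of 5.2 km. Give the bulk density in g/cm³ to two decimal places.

2.69 g/cm³

Porosity at depth: n = 0.7·exp(−0.652×5.2) = 0.7×0.0337 = 0.0236
Bulk density: ρ_b = (1−n)ρ_g + n·ρ_f = 0.9764×2.73 + 0.0236×1.08
       = 2.666 + 0.025 = 2.691 g/cm³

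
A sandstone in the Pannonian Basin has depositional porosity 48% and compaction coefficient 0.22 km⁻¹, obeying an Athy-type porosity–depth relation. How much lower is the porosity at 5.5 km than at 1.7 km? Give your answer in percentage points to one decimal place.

18.7 percentage points

n(1.7) = 0.48·e^(−0.22×1.7) = 0.3302
n(5.5) = 0.48·e^(−0.22×5.5) = 0.1431
Δn = 0.3302 − 0.1431 = 0.1871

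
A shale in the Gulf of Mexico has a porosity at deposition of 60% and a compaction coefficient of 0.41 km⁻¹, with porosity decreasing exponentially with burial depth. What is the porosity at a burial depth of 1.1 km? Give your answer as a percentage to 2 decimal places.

n = n₀·exp(−k·z) = 0.6 × exp(−0.41 × 1.1) = 0.6 × exp(−0.451)
  = 0.6 × 0.6370 = 0.3822

38.22%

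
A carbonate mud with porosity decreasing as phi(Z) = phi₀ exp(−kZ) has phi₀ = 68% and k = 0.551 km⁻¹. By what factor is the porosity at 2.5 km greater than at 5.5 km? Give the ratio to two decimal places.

5.22

phi(Z₁)/phi(Z₂) = e^(−k·Z₁)/e^(−k·Z₂) = e^{k(Z₂−Z₁)}
= exp(0.551 × 3) = exp(1.653) = 5.2226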